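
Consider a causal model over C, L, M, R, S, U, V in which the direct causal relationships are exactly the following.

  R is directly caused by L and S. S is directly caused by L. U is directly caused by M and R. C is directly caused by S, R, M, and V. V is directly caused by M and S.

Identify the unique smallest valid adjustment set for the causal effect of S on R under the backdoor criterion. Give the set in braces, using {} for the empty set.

{L}

Variables eligible for adjustment (non-descendants of S, excluding S and R): {L, M}.
Backdoor paths from S to R:
  P1: S <- L -> R
The empty set is not sufficient: P1 (S <- L -> R) has no collider blocking it and no conditioned non-collider, so it is open.
Try {L}:
  P1: blocked at fork node L ∈ conditioning set.
{L} contains no descendant of S and blocks every backdoor path.
No other singleton works — e.g. {M} leaves P1 open — so {L} is the unique smallest valid adjustment set.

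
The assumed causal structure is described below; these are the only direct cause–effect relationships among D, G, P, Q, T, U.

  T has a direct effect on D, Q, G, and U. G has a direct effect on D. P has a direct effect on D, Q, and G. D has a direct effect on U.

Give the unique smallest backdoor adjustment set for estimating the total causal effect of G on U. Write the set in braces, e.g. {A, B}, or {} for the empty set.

{P, T}

Variables eligible for adjustment (non-descendants of G, excluding G and U): {P, Q, T}.
Backdoor paths from G to U:
  P1: G <- P -> Q <- T -> D -> U
  P2: G <- P -> Q <- T -> U
  P3: G <- P -> D <- T -> U
  P4: G <- P -> D -> U
  P5: G <- T -> Q <- P -> D -> U
  P6: G <- T -> D -> U
  P7: G <- T -> U
The empty set is not sufficient: P4 (G <- P -> D -> U) has no collider blocking it and no conditioned non-collider, so it is open.
Try {P, T}:
  P1: blocked at fork node P ∈ conditioning set.
  P2: blocked at fork node P ∈ conditioning set.
  P3: blocked at fork node P ∈ conditioning set.
  P4: blocked at fork node P ∈ conditioning set.
  P5: blocked at fork node T ∈ conditioning set.
  P6: blocked at fork node T ∈ conditioning set.
  P7: blocked at fork node T ∈ conditioning set.
{P, T} contains no descendant of G and blocks every backdoor path.
Every element of {P, T} is needed (dropping P leaves P4 open; dropping T leaves P6 open), so no proper subset is valid.
Among all size-2 subsets of the eligible variables, only {P, T} blocks every backdoor path, so it is the unique smallest valid adjustment set.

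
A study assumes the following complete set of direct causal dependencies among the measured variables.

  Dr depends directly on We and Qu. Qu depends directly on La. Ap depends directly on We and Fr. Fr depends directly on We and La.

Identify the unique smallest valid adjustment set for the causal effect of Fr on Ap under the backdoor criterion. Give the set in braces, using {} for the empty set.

{We}

Variables eligible for adjustment (non-descendants of Fr, excluding Fr and Ap): {Dr, La, Qu, We}.
Backdoor paths from Fr to Ap:
  P1: Fr <- We -> Ap
  P2: Fr <- La -> Qu -> Dr <- We -> Ap
The empty set is not sufficient: P1 (Fr <- We -> Ap) has no collider blocking it and no conditioned non-collider, so it is open.
Try {We}:
  P1: blocked at fork node We ∈ conditioning set.
  P2: blocked at collider Dr (neither it nor any descendant is in the conditioning set).
{We} contains no descendant of Fr and blocks every backdoor path.
No other singleton works — e.g. {La} leaves P1 open — so {We} is the unique smallest valid adjustment set.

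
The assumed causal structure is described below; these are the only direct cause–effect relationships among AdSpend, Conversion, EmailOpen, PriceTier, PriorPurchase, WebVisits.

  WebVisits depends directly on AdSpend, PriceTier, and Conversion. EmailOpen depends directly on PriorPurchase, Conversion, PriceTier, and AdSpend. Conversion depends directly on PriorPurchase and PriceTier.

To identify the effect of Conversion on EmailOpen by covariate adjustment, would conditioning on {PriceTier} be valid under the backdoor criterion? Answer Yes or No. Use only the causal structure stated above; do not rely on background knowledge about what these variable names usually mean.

Backdoor paths from Conversion to EmailOpen (paths whose first edge points into Conversion):
  P1: Conversion <- PriorPurchase -> EmailOpen
  P2: Conversion <- PriceTier -> EmailOpen
  P3: Conversion <- PriceTier -> WebVisits <- AdSpend -> EmailOpen
Condition 1 (no descendant of Conversion in the set): holds — descendants of Conversion are {EmailOpen, WebVisits}; none are in {PriceTier}.
Condition 2 (every backdoor path blocked by {PriceTier}):
  P1: open — no interior node is in the conditioning set.
  P2: blocked at fork node PriceTier ∈ conditioning set.
  P3: blocked at fork node PriceTier ∈ conditioning set.
{PriceTier} does not satisfy the backdoor criterion.

No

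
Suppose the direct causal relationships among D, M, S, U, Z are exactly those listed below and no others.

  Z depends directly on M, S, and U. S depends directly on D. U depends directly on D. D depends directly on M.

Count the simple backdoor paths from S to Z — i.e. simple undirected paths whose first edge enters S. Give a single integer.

2

A backdoor path from S to Z is any simple undirected path whose first edge points into S (i.e. leaves S via a parent).
Parents of S: {D}.
Enumerating:
  P1: S <- D <- M -> Z
  P2: S <- D -> U -> Z
That exhausts the simple backdoor paths. Count: 2.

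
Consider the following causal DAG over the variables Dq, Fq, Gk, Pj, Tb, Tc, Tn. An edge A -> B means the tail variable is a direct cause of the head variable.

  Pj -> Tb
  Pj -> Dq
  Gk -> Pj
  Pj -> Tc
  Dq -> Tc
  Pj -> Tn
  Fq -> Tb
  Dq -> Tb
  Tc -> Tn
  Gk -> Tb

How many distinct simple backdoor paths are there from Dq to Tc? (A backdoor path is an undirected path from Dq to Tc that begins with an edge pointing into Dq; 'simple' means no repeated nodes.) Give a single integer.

A backdoor path from Dq to Tc is any simple undirected path whose first edge points into Dq (i.e. leaves Dq via a parent).
Parents of Dq: {Pj}.
Enumerating:
  P1: Dq <- Pj -> Tc
  P2: Dq <- Pj -> Tn <- Tc
That exhausts the simple backdoor paths. Count: 2.

2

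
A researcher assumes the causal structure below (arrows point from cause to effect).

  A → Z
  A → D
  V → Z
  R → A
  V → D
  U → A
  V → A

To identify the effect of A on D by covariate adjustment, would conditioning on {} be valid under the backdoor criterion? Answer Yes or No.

No

Backdoor paths from A to D (paths whose first edge points into A):
  P1: A <- V -> D
Condition 1 (no descendant of A in the set): holds — descendants of A are {D, Z}; none are in {}.
Condition 2 (every backdoor path blocked by {}):
  P1: open — no interior node is in the conditioning set.
{} does not satisfy the backdoor criterion.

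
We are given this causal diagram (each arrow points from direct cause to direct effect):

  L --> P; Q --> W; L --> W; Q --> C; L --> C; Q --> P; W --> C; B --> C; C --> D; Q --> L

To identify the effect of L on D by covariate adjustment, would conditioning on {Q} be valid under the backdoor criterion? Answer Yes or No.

Yes

Backdoor paths from L to D (paths whose first edge points into L):
  P1: L <- Q -> W -> C -> D
  P2: L <- Q -> C -> D
Condition 1 (no descendant of L in the set): holds — descendants of L are {C, D, P, W}; none are in {Q}.
Condition 2 (every backdoor path blocked by {Q}):
  P1: blocked at fork node Q ∈ conditioning set.
  P2: blocked at fork node Q ∈ conditioning set.
{Q} satisfies the backdoor criterion.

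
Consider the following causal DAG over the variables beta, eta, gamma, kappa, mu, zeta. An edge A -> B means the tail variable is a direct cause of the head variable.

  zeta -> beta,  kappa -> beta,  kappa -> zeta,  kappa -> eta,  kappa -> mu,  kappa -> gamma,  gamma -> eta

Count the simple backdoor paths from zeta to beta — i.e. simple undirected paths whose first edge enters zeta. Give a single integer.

A backdoor path from zeta to beta is any simple undirected path whose first edge points into zeta (i.e. leaves zeta via a parent).
Parents of zeta: {kappa}.
Enumerating:
  P1: zeta <- kappa -> beta
That exhausts the simple backdoor paths. Count: 1.

1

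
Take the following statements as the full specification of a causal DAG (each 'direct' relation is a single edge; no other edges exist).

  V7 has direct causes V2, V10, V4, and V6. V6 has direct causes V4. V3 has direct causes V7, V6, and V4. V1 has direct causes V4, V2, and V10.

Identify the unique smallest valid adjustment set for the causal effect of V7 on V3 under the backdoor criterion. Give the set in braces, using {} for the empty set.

Variables eligible for adjustment (non-descendants of V7, excluding V7 and V3): {V1, V10, V2, V4, V6}.
Backdoor paths from V7 to V3:
  P1: V7 <- V4 -> V6 -> V3
  P2: V7 <- V4 -> V3
  P3: V7 <- V6 <- V4 -> V3
  P4: V7 <- V6 -> V3
  P5: V7 <- V10 -> V1 <- V4 -> V6 -> V3
  P6: V7 <- V10 -> V1 <- V4 -> V3
  P7: V7 <- V2 -> V1 <- V4 -> V6 -> V3
  P8: V7 <- V2 -> V1 <- V4 -> V3
The empty set is not sufficient: P1 (V7 <- V4 -> V6 -> V3) has no collider blocking it and no conditioned non-collider, so it is open.
Try {V4, V6}:
  P1: blocked at fork node V4 ∈ conditioning set.
  P2: blocked at fork node V4 ∈ conditioning set.
  P3: blocked at chain node V6 ∈ conditioning set.
  P4: blocked at fork node V6 ∈ conditioning set.
  P5: blocked at collider V1 (neither it nor any descendant is in the conditioning set).
  P6: blocked at collider V1 (neither it nor any descendant is in the conditioning set).
  P7: blocked at collider V1 (neither it nor any descendant is in the conditioning set).
  P8: blocked at collider V1 (neither it nor any descendant is in the conditioning set).
{V4, V6} contains no descendant of V7 and blocks every backdoor path.
Every element of {V4, V6} is needed (dropping V4 leaves P2 open; dropping V6 leaves P4 open), so no proper subset is valid.
Among all size-2 subsets of the eligible variables, only {V4, V6} blocks every backdoor path, so it is the unique smallest valid adjustment set.

{V4, V6}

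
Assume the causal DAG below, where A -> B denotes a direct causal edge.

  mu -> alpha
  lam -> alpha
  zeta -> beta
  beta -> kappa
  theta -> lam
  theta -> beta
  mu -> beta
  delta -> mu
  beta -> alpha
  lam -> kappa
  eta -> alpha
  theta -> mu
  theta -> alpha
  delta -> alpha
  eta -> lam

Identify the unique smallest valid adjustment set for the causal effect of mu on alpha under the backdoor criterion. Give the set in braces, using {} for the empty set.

Variables eligible for adjustment (non-descendants of mu, excluding mu and alpha): {delta, eta, lam, theta, zeta}.
Backdoor paths from mu to alpha:
  P1: mu <- theta -> lam <- eta -> alpha
  P2: mu <- theta -> lam -> kappa <- beta -> alpha
  P3: mu <- theta -> lam -> alpha
  P4: mu <- theta -> beta -> kappa <- lam <- eta -> alpha
  P5: mu <- theta -> beta -> kappa <- lam -> alpha
  P6: mu <- theta -> beta -> alpha
  P7: mu <- theta -> alpha
  P8: mu <- delta -> alpha
The empty set is not sufficient: P3 (mu <- theta -> lam -> alpha) has no collider blocking it and no conditioned non-collider, so it is open.
Try {delta, theta}:
  P1: blocked at fork node theta ∈ conditioning set.
  P2: blocked at fork node theta ∈ conditioning set.
  P3: blocked at fork node theta ∈ conditioning set.
  P4: blocked at fork node theta ∈ conditioning set.
  P5: blocked at fork node theta ∈ conditioning set.
  P6: blocked at fork node theta ∈ conditioning set.
  P7: blocked at fork node theta ∈ conditioning set.
  P8: blocked at fork node delta ∈ conditioning set.
{delta, theta} contains no descendant of mu and blocks every backdoor path.
Every element of {delta, theta} is needed (dropping delta leaves P8 open; dropping theta leaves P3 open), so no proper subset is valid.
Among all size-2 subsets of the eligible variables, only {delta, theta} blocks every backdoor path, so it is the unique smallest valid adjustment set.

{delta, theta}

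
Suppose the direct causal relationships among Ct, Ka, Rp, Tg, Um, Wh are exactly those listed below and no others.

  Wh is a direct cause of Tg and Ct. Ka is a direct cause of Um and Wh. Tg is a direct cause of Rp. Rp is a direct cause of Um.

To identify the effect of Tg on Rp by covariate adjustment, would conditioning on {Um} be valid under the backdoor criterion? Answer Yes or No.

Backdoor paths from Tg to Rp (paths whose first edge points into Tg):
  P1: Tg <- Wh <- Ka -> Um <- Rp
Condition 1 (no descendant of Tg in the set): FAILS — Um is a descendant of Tg.
Condition 2 (every backdoor path blocked by {Um}):
  P1: open — collider(s) Um are conditioned on (or have a conditioned descendant) and no non-collider on the path is in the set.
{Um} does not satisfy the backdoor criterion.

No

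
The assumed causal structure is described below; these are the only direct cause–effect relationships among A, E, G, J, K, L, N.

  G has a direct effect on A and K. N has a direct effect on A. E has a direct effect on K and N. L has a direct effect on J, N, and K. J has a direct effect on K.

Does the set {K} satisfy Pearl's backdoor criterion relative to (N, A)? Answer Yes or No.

No

Backdoor paths from N to A (paths whose first edge points into N):
  P1: N <- L -> J -> K <- G -> A
  P2: N <- L -> K <- G -> A
  P3: N <- E -> K <- G -> A
Condition 1 (no descendant of N in the set): holds — descendants of N are {A}; none are in {K}.
Condition 2 (every backdoor path blocked by {K}):
  P1: open — collider(s) K are conditioned on (or have a conditioned descendant) and no non-collider on the path is in the set.
  P2: open — collider(s) K are conditioned on (or have a conditioned descendant) and no non-collider on the path is in the set.
  P3: open — collider(s) K are conditioned on (or have a conditioned descendant) and no non-collider on the path is in the set.
{K} does not satisfy the backdoor criterion.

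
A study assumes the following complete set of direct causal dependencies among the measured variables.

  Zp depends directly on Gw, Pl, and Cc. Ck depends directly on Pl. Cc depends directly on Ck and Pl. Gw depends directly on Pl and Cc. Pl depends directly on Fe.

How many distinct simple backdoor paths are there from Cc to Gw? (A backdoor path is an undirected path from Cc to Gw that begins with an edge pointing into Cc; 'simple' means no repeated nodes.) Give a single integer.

A backdoor path from Cc to Gw is any simple undirected path whose first edge points into Cc (i.e. leaves Cc via a parent).
Parents of Cc: {Ck, Pl}.
Enumerating:
  P1: Cc <- Pl -> Gw
  P2: Cc <- Pl -> Zp <- Gw
  P3: Cc <- Ck <- Pl -> Gw
  P4: Cc <- Ck <- Pl -> Zp <- Gw
That exhausts the simple backdoor paths. Count: 4.

4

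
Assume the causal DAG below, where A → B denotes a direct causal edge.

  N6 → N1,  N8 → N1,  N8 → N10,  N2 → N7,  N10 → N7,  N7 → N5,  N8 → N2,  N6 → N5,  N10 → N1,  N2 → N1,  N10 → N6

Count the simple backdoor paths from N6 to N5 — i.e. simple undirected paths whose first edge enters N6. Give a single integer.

5

A backdoor path from N6 to N5 is any simple undirected path whose first edge points into N6 (i.e. leaves N6 via a parent).
Parents of N6: {N10}.
Enumerating:
  P1: N6 <- N10 <- N8 -> N2 -> N7 -> N5
  P2: N6 <- N10 <- N8 -> N1 <- N2 -> N7 -> N5
  P3: N6 <- N10 -> N1 <- N8 -> N2 -> N7 -> N5
  P4: N6 <- N10 -> N1 <- N2 -> N7 -> N5
  P5: N6 <- N10 -> N7 -> N5
That exhausts the simple backdoor paths. Count: 5.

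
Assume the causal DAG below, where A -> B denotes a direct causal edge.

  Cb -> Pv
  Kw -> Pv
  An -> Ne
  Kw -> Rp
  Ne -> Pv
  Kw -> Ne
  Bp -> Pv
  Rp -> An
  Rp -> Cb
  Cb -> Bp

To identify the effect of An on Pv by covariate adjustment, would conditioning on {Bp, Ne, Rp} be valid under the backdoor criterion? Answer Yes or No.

Backdoor paths from An to Pv (paths whose first edge points into An):
  P1: An <- Rp <- Kw -> Ne -> Pv
  P2: An <- Rp <- Kw -> Pv
  P3: An <- Rp -> Cb -> Bp -> Pv
  P4: An <- Rp -> Cb -> Pv
Condition 1 (no descendant of An in the set): FAILS — Ne is a descendant of An.
Condition 2 (every backdoor path blocked by {Bp, Ne, Rp}):
  P1: blocked at chain node Rp ∈ conditioning set.
  P2: blocked at chain node Rp ∈ conditioning set.
  P3: blocked at fork node Rp ∈ conditioning set.
  P4: blocked at fork node Rp ∈ conditioning set.
{Bp, Ne, Rp} does not satisfy the backdoor criterion.

No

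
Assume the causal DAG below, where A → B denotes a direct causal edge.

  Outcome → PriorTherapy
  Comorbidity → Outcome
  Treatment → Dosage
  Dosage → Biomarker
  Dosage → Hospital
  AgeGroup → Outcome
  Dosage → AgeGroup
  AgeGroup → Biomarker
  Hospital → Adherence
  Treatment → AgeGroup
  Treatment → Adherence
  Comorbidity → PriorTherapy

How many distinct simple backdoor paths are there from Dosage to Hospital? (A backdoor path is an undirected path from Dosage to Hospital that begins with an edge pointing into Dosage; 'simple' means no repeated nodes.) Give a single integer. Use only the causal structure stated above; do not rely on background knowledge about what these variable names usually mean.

1

A backdoor path from Dosage to Hospital is any simple undirected path whose first edge points into Dosage (i.e. leaves Dosage via a parent).
Parents of Dosage: {Treatment}.
Enumerating:
  P1: Dosage <- Treatment -> Adherence <- Hospital
That exhausts the simple backdoor paths. Count: 1.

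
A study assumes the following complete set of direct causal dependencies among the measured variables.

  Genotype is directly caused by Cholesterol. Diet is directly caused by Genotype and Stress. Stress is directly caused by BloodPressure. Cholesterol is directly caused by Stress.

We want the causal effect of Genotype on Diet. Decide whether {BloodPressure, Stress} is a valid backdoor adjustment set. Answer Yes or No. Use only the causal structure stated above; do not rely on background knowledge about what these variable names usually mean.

Yes

Backdoor paths from Genotype to Diet (paths whose first edge points into Genotype):
  P1: Genotype <- Cholesterol <- Stress -> Diet
Condition 1 (no descendant of Genotype in the set): holds — descendants of Genotype are {Diet}; none are in {BloodPressure, Stress}.
Condition 2 (every backdoor path blocked by {BloodPressure, Stress}):
  P1: blocked at fork node Stress ∈ conditioning set.
{BloodPressure, Stress} satisfies the backdoor criterion.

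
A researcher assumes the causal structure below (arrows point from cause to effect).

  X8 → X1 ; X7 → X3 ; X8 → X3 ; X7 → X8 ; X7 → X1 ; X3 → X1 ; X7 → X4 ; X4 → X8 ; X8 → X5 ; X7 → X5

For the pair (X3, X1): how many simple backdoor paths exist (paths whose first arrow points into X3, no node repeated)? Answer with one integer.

8

A backdoor path from X3 to X1 is any simple undirected path whose first edge points into X3 (i.e. leaves X3 via a parent).
Parents of X3: {X7, X8}.
Enumerating:
  P1: X3 <- X7 -> X4 -> X8 -> X1
  P2: X3 <- X7 -> X8 -> X1
  P3: X3 <- X7 -> X1
  P4: X3 <- X7 -> X5 <- X8 -> X1
  P5: X3 <- X8 <- X7 -> X1
  P6: X3 <- X8 <- X4 <- X7 -> X1
  P7: X3 <- X8 -> X1
  P8: X3 <- X8 -> X5 <- X7 -> X1
That exhausts the simple backdoor paths. Count: 8.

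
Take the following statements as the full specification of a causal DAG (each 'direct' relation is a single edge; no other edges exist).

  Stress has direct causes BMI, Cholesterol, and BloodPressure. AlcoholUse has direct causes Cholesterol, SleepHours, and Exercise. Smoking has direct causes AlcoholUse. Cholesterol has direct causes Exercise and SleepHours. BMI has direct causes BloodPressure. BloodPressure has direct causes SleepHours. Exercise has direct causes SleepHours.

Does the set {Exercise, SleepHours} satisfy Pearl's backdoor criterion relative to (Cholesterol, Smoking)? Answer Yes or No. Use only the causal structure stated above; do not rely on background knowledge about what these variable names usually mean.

Yes

Backdoor paths from Cholesterol to Smoking (paths whose first edge points into Cholesterol):
  P1: Cholesterol <- SleepHours -> Exercise -> AlcoholUse -> Smoking
  P2: Cholesterol <- SleepHours -> AlcoholUse -> Smoking
  P3: Cholesterol <- Exercise <- SleepHours -> AlcoholUse -> Smoking
  P4: Cholesterol <- Exercise -> AlcoholUse -> Smoking
Condition 1 (no descendant of Cholesterol in the set): holds — descendants of Cholesterol are {AlcoholUse, Smoking, Stress}; none are in {Exercise, SleepHours}.
Condition 2 (every backdoor path blocked by {Exercise, SleepHours}):
  P1: blocked at fork node SleepHours ∈ conditioning set.
  P2: blocked at fork node SleepHours ∈ conditioning set.
  P3: blocked at chain node Exercise ∈ conditioning set.
  P4: blocked at fork node Exercise ∈ conditioning set.
{Exercise, SleepHours} satisfies the backdoor criterion.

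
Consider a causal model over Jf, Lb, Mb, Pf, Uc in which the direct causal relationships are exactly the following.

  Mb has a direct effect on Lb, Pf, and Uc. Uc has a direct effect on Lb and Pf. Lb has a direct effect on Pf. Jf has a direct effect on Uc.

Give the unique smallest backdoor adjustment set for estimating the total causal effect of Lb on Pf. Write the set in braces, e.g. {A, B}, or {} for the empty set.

{Mb, Uc}

Variables eligible for adjustment (non-descendants of Lb, excluding Lb and Pf): {Jf, Mb, Uc}.
Backdoor paths from Lb to Pf:
  P1: Lb <- Mb -> Uc -> Pf
  P2: Lb <- Mb -> Pf
  P3: Lb <- Uc <- Mb -> Pf
  P4: Lb <- Uc -> Pf
The empty set is not sufficient: P1 (Lb <- Mb -> Uc -> Pf) has no collider blocking it and no conditioned non-collider, so it is open.
Try {Mb, Uc}:
  P1: blocked at fork node Mb ∈ conditioning set.
  P2: blocked at fork node Mb ∈ conditioning set.
  P3: blocked at chain node Uc ∈ conditioning set.
  P4: blocked at fork node Uc ∈ conditioning set.
{Mb, Uc} contains no descendant of Lb and blocks every backdoor path.
Every element of {Mb, Uc} is needed (dropping Mb leaves P2 open; dropping Uc leaves P4 open), so no proper subset is valid.
Among all size-2 subsets of the eligible variables, only {Mb, Uc} blocks every backdoor path, so it is the unique smallest valid adjustment set.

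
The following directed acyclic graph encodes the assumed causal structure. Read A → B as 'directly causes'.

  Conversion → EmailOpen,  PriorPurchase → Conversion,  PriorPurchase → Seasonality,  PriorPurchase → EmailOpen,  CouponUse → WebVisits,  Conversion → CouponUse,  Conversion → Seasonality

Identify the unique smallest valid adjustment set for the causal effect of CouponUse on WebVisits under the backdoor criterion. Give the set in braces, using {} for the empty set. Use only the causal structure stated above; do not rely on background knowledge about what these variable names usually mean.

{}

Variables eligible for adjustment (non-descendants of CouponUse, excluding CouponUse and WebVisits): {Conversion, EmailOpen, PriorPurchase, Seasonality}.
Backdoor paths from CouponUse to WebVisits:
  (none)
With no backdoor paths the empty set already satisfies the criterion, and it is trivially minimal.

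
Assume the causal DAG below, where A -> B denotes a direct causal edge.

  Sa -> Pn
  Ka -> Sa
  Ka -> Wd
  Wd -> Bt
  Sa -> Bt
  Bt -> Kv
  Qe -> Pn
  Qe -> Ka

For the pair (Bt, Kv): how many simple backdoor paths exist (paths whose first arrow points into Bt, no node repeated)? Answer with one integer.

0

A backdoor path from Bt to Kv is any simple undirected path whose first edge points into Bt (i.e. leaves Bt via a parent).
Parents of Bt: {Sa, Wd}.
No simple path from any parent of Bt reaches Kv without revisiting Bt, so there are no backdoor paths.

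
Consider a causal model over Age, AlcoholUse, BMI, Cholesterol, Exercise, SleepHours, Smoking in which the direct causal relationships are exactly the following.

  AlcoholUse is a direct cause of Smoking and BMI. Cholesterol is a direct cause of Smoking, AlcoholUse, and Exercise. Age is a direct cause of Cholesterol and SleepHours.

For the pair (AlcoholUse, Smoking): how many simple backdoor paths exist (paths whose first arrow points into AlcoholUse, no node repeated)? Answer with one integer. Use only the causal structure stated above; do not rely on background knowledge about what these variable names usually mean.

1

A backdoor path from AlcoholUse to Smoking is any simple undirected path whose first edge points into AlcoholUse (i.e. leaves AlcoholUse via a parent).
Parents of AlcoholUse: {Cholesterol}.
Enumerating:
  P1: AlcoholUse <- Cholesterol -> Smoking
That exhausts the simple backdoor paths. Count: 1.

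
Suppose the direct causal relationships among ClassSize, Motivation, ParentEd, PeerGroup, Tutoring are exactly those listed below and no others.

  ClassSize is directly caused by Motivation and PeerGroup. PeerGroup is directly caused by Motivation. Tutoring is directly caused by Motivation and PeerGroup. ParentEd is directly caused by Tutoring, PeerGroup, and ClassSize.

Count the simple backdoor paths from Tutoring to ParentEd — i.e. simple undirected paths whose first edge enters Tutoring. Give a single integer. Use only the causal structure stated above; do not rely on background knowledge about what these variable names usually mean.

A backdoor path from Tutoring to ParentEd is any simple undirected path whose first edge points into Tutoring (i.e. leaves Tutoring via a parent).
Parents of Tutoring: {Motivation, PeerGroup}.
Enumerating:
  P1: Tutoring <- Motivation -> PeerGroup -> ClassSize -> ParentEd
  P2: Tutoring <- Motivation -> PeerGroup -> ParentEd
  P3: Tutoring <- Motivation -> ClassSize <- PeerGroup -> ParentEd
  P4: Tutoring <- Motivation -> ClassSize -> ParentEd
  P5: Tutoring <- PeerGroup <- Motivation -> ClassSize -> ParentEd
  P6: Tutoring <- PeerGroup -> ClassSize -> ParentEd
  P7: Tutoring <- PeerGroup -> ParentEd
That exhausts the simple backdoor paths. Count: 7.

7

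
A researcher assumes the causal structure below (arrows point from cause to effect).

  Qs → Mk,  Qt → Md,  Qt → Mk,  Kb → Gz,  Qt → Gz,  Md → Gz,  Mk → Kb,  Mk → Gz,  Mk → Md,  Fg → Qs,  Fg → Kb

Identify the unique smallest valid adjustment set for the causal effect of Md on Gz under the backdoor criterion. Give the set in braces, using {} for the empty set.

{Mk, Qt}

Variables eligible for adjustment (non-descendants of Md, excluding Md and Gz): {Fg, Kb, Mk, Qs, Qt}.
Backdoor paths from Md to Gz:
  P1: Md <- Qt -> Mk <- Qs <- Fg -> Kb -> Gz
  P2: Md <- Qt -> Mk -> Kb -> Gz
  P3: Md <- Qt -> Mk -> Gz
  P4: Md <- Qt -> Gz
  P5: Md <- Mk <- Qt -> Gz
  P6: Md <- Mk <- Qs <- Fg -> Kb -> Gz
  P7: Md <- Mk -> Kb -> Gz
  P8: Md <- Mk -> Gz
The empty set is not sufficient: P2 (Md <- Qt -> Mk -> Kb -> Gz) has no collider blocking it and no conditioned non-collider, so it is open.
Try {Mk, Qt}:
  P1: blocked at fork node Qt ∈ conditioning set.
  P2: blocked at fork node Qt ∈ conditioning set.
  P3: blocked at fork node Qt ∈ conditioning set.
  P4: blocked at fork node Qt ∈ conditioning set.
  P5: blocked at chain node Mk ∈ conditioning set.
  P6: blocked at chain node Mk ∈ conditioning set.
  P7: blocked at fork node Mk ∈ conditioning set.
  P8: blocked at fork node Mk ∈ conditioning set.
{Mk, Qt} contains no descendant of Md and blocks every backdoor path.
Every element of {Mk, Qt} is needed (dropping Mk leaves P6 open; dropping Qt leaves P1 open), so no proper subset is valid.
Among all size-2 subsets of the eligible variables, only {Mk, Qt} blocks every backdoor path, so it is the unique smallest valid adjustment set.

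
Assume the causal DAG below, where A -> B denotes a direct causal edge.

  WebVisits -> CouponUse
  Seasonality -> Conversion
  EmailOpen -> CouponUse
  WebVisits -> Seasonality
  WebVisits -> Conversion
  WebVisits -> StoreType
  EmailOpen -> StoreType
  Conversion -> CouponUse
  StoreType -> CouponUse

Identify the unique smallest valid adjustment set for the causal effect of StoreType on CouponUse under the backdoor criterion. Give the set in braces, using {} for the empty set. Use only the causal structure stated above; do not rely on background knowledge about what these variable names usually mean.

{EmailOpen, WebVisits}

Variables eligible for adjustment (non-descendants of StoreType, excluding StoreType and CouponUse): {Conversion, EmailOpen, Seasonality, WebVisits}.
Backdoor paths from StoreType to CouponUse:
  P1: StoreType <- WebVisits -> Seasonality -> Conversion -> CouponUse
  P2: StoreType <- WebVisits -> Conversion -> CouponUse
  P3: StoreType <- WebVisits -> CouponUse
  P4: StoreType <- EmailOpen -> CouponUse
The empty set is not sufficient: P1 (StoreType <- WebVisits -> Seasonality -> Conversion -> CouponUse) has no collider blocking it and no conditioned non-collider, so it is open.
Try {EmailOpen, WebVisits}:
  P1: blocked at fork node WebVisits ∈ conditioning set.
  P2: blocked at fork node WebVisits ∈ conditioning set.
  P3: blocked at fork node WebVisits ∈ conditioning set.
  P4: blocked at fork node EmailOpen ∈ conditioning set.
{EmailOpen, WebVisits} contains no descendant of StoreType and blocks every backdoor path.
Every element of {EmailOpen, WebVisits} is needed (dropping EmailOpen leaves P4 open; dropping WebVisits leaves P1 open), so no proper subset is valid.
Among all size-2 subsets of the eligible variables, only {EmailOpen, WebVisits} blocks every backdoor path, so it is the unique smallest valid adjustment set.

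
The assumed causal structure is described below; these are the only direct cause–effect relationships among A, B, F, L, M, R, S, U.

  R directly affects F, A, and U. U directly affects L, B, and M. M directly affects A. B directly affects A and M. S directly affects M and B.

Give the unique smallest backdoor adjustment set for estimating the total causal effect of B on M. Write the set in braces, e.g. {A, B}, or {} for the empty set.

Variables eligible for adjustment (non-descendants of B, excluding B and M): {F, L, R, S, U}.
Backdoor paths from B to M:
  P1: B <- U <- R -> A <- M
  P2: B <- U -> M
  P3: B <- S -> M
The empty set is not sufficient: P2 (B <- U -> M) has no collider blocking it and no conditioned non-collider, so it is open.
Try {S, U}:
  P1: blocked at chain node U ∈ conditioning set.
  P2: blocked at fork node U ∈ conditioning set.
  P3: blocked at fork node S ∈ conditioning set.
{S, U} contains no descendant of B and blocks every backdoor path.
Every element of {S, U} is needed (dropping S leaves P3 open; dropping U leaves P2 open), so no proper subset is valid.
Among all size-2 subsets of the eligible variables, only {S, U} blocks every backdoor path, so it is the unique smallest valid adjustment set.

{S, U}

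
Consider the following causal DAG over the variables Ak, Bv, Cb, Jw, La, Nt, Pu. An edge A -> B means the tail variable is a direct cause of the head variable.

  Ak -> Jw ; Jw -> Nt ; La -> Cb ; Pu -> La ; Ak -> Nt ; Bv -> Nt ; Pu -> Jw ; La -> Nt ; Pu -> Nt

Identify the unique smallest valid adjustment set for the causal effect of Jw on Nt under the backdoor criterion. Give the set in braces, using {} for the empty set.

Variables eligible for adjustment (non-descendants of Jw, excluding Jw and Nt): {Ak, Bv, Cb, La, Pu}.
Backdoor paths from Jw to Nt:
  P1: Jw <- Ak -> Nt
  P2: Jw <- Pu -> La -> Nt
  P3: Jw <- Pu -> Nt
The empty set is not sufficient: P1 (Jw <- Ak -> Nt) has no collider blocking it and no conditioned non-collider, so it is open.
Try {Ak, Pu}:
  P1: blocked at fork node Ak ∈ conditioning set.
  P2: blocked at fork node Pu ∈ conditioning set.
  P3: blocked at fork node Pu ∈ conditioning set.
{Ak, Pu} contains no descendant of Jw and blocks every backdoor path.
Every element of {Ak, Pu} is needed (dropping Ak leaves P1 open; dropping Pu leaves P2 open), so no proper subset is valid.
Among all size-2 subsets of the eligible variables, only {Ak, Pu} blocks every backdoor path, so it is the unique smallest valid adjustment set.

{Ak, Pu}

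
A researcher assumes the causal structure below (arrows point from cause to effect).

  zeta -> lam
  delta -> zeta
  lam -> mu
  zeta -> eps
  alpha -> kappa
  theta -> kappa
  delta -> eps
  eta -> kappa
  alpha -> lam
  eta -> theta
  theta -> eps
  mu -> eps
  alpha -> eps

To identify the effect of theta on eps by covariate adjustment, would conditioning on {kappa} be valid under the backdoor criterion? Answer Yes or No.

Backdoor paths from theta to eps (paths whose first edge points into theta):
  P1: theta <- eta -> kappa <- alpha -> lam <- zeta <- delta -> eps
  P2: theta <- eta -> kappa <- alpha -> lam <- zeta -> eps
  P3: theta <- eta -> kappa <- alpha -> lam -> mu -> eps
  P4: theta <- eta -> kappa <- alpha -> eps
Condition 1 (no descendant of theta in the set): FAILS — kappa is a descendant of theta.
Condition 2 (every backdoor path blocked by {kappa}):
  P1: blocked at collider lam (neither it nor any descendant is in the conditioning set).
  P2: blocked at collider lam (neither it nor any descendant is in the conditioning set).
  P3: open — collider(s) kappa are conditioned on (or have a conditioned descendant) and no non-collider on the path is in the set.
  P4: open — collider(s) kappa are conditioned on (or have a conditioned descendant) and no non-collider on the path is in the set.
{kappa} does not satisfy the backdoor criterion.

No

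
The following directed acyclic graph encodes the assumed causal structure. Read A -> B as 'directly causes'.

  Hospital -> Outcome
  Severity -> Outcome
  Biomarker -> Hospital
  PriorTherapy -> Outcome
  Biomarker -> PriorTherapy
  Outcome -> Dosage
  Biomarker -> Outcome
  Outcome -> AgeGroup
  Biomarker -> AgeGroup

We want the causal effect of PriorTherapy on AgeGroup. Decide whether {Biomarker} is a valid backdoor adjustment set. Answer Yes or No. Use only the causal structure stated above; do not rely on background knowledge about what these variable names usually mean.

Backdoor paths from PriorTherapy to AgeGroup (paths whose first edge points into PriorTherapy):
  P1: PriorTherapy <- Biomarker -> Hospital -> Outcome -> AgeGroup
  P2: PriorTherapy <- Biomarker -> Outcome -> AgeGroup
  P3: PriorTherapy <- Biomarker -> AgeGroup
Condition 1 (no descendant of PriorTherapy in the set): holds — descendants of PriorTherapy are {AgeGroup, Dosage, Outcome}; none are in {Biomarker}.
Condition 2 (every backdoor path blocked by {Biomarker}):
  P1: blocked at fork node Biomarker ∈ conditioning set.
  P2: blocked at fork node Biomarker ∈ conditioning set.
  P3: blocked at fork node Biomarker ∈ conditioning set.
{Biomarker} satisfies the backdoor criterion.

Yes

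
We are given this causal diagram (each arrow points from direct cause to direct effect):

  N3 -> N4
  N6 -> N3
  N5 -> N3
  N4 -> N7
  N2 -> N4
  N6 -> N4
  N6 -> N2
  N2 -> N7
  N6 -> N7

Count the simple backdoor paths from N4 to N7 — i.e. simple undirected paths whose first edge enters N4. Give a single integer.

6

A backdoor path from N4 to N7 is any simple undirected path whose first edge points into N4 (i.e. leaves N4 via a parent).
Parents of N4: {N2, N3, N6}.
Enumerating:
  P1: N4 <- N6 -> N2 -> N7
  P2: N4 <- N6 -> N7
  P3: N4 <- N2 <- N6 -> N7
  P4: N4 <- N2 -> N7
  P5: N4 <- N3 <- N6 -> N2 -> N7
  P6: N4 <- N3 <- N6 -> N7
That exhausts the simple backdoor paths. Count: 6.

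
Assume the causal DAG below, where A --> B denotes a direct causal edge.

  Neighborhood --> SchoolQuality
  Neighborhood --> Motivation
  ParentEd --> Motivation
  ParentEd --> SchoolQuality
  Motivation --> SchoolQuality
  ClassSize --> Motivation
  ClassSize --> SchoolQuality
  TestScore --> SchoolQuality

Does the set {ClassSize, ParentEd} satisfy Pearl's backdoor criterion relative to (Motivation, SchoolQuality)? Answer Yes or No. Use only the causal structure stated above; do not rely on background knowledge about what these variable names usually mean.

Backdoor paths from Motivation to SchoolQuality (paths whose first edge points into Motivation):
  P1: Motivation <- Neighborhood -> SchoolQuality
  P2: Motivation <- ClassSize -> SchoolQuality
  P3: Motivation <- ParentEd -> SchoolQuality
Condition 1 (no descendant of Motivation in the set): holds — descendants of Motivation are {SchoolQuality}; none are in {ClassSize, ParentEd}.
Condition 2 (every backdoor path blocked by {ClassSize, ParentEd}):
  P1: open — no interior node is in the conditioning set.
  P2: blocked at fork node ClassSize ∈ conditioning set.
  P3: blocked at fork node ParentEd ∈ conditioning set.
{ClassSize, ParentEd} does not satisfy the backdoor criterion.

No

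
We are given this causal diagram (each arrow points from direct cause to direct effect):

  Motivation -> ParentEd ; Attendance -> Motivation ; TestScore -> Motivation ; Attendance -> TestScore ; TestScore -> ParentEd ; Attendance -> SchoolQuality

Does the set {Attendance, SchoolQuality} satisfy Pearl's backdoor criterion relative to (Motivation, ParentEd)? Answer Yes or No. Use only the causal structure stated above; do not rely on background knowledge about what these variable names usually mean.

Backdoor paths from Motivation to ParentEd (paths whose first edge points into Motivation):
  P1: Motivation <- Attendance -> TestScore -> ParentEd
  P2: Motivation <- TestScore -> ParentEd
Condition 1 (no descendant of Motivation in the set): holds — descendants of Motivation are {ParentEd}; none are in {Attendance, SchoolQuality}.
Condition 2 (every backdoor path blocked by {Attendance, SchoolQuality}):
  P1: blocked at fork node Attendance ∈ conditioning set.
  P2: open — no interior node is in the conditioning set.
{Attendance, SchoolQuality} does not satisfy the backdoor criterion.

No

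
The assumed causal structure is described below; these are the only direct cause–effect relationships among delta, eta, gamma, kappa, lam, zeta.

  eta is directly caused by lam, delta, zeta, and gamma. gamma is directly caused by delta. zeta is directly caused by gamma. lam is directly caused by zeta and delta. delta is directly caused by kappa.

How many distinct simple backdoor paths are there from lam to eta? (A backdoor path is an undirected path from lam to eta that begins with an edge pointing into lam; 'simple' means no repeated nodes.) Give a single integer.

A backdoor path from lam to eta is any simple undirected path whose first edge points into lam (i.e. leaves lam via a parent).
Parents of lam: {delta, zeta}.
Enumerating:
  P1: lam <- delta -> gamma -> zeta -> eta
  P2: lam <- delta -> gamma -> eta
  P3: lam <- delta -> eta
  P4: lam <- zeta <- gamma <- delta -> eta
  P5: lam <- zeta <- gamma -> eta
  P6: lam <- zeta -> eta
That exhausts the simple backdoor paths. Count: 6.

6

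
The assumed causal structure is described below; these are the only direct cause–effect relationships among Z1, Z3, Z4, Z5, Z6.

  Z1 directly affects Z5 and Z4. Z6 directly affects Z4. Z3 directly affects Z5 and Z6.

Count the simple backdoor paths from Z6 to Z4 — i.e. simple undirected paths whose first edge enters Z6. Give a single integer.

A backdoor path from Z6 to Z4 is any simple undirected path whose first edge points into Z6 (i.e. leaves Z6 via a parent).
Parents of Z6: {Z3}.
Enumerating:
  P1: Z6 <- Z3 -> Z5 <- Z1 -> Z4
That exhausts the simple backdoor paths. Count: 1.

1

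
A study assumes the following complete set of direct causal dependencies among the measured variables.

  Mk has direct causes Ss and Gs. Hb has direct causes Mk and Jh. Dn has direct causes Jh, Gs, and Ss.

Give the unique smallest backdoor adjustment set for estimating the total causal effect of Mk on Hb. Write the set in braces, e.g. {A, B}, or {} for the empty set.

{}

Variables eligible for adjustment (non-descendants of Mk, excluding Mk and Hb): {Dn, Gs, Jh, Ss}.
Backdoor paths from Mk to Hb:
  P1: Mk <- Gs -> Dn <- Jh -> Hb
  P2: Mk <- Ss -> Dn <- Jh -> Hb
Each backdoor path contains an unconditioned collider, so every path is already blocked with the empty conditioning set:
  P1: blocked at collider Dn (neither it nor any descendant is in the conditioning set).
  P2: blocked at collider Dn (neither it nor any descendant is in the conditioning set).
The empty set is therefore the unique smallest valid set.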